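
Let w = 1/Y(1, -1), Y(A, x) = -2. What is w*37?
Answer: -37/2 ≈ -18.500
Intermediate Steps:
w = -½ (w = 1/(-2) = -½ ≈ -0.50000)
w*37 = -½*37 = -37/2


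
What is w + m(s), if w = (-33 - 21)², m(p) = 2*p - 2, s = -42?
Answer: 2830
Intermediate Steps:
m(p) = -2 + 2*p
w = 2916 (w = (-54)² = 2916)
w + m(s) = 2916 + (-2 + 2*(-42)) = 2916 + (-2 - 84) = 2916 - 86 = 2830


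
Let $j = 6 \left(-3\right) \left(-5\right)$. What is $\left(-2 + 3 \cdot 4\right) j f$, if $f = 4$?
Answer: $3600$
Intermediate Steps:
$j = 90$ ($j = \left(-18\right) \left(-5\right) = 90$)
$\left(-2 + 3 \cdot 4\right) j f = \left(-2 + 3 \cdot 4\right) 90 \cdot 4 = \left(-2 + 12\right) 90 \cdot 4 = 10 \cdot 90 \cdot 4 = 900 \cdot 4 = 3600$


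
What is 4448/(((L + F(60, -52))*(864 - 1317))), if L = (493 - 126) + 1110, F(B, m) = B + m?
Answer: -4448/672705 ≈ -0.0066121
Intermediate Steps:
L = 1477 (L = 367 + 1110 = 1477)
4448/(((L + F(60, -52))*(864 - 1317))) = 4448/(((1477 + (60 - 52))*(864 - 1317))) = 4448/(((1477 + 8)*(-453))) = 4448/((1485*(-453))) = 4448/(-672705) = 4448*(-1/672705) = -4448/672705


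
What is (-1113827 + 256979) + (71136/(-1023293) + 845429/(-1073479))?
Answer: -40923233530648439/47760154189 ≈ -8.5685e+5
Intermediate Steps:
(-1113827 + 256979) + (71136/(-1023293) + 845429/(-1073479)) = -856848 + (71136*(-1/1023293) + 845429*(-1/1073479)) = -856848 + (-71136/1023293 - 845429/1073479) = -856848 - 40934112167/47760154189 = -40923233530648439/47760154189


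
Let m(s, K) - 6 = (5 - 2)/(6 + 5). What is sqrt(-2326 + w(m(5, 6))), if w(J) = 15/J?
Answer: I*sqrt(1229189)/23 ≈ 48.204*I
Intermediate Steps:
m(s, K) = 69/11 (m(s, K) = 6 + (5 - 2)/(6 + 5) = 6 + 3/11 = 69/11)
sqrt(-2326 + w(m(5, 6))) = sqrt(-2326 + 15/(69/11)) = sqrt(-2326 + 15*(11/69)) = sqrt(-2326 + 55/23) = sqrt(-53443/23) = I*sqrt(1229189)/23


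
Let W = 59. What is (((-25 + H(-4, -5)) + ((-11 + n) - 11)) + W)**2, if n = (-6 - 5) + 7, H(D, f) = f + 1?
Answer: 16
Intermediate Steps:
H(D, f) = 1 + f
n = -4 (n = -11 + 7 = -4)
(((-25 + H(-4, -5)) + ((-11 + n) - 11)) + W)**2 = (((-25 + (1 - 5)) + ((-11 - 4) - 11)) + 59)**2 = (((-25 - 4) + (-15 - 11)) + 59)**2 = ((-29 - 26) + 59)**2 = (-55 + 59)**2 = 4**2 = 16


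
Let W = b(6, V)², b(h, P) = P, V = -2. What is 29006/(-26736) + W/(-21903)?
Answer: -35301409/32533256 ≈ -1.0851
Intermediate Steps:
W = 4 (W = (-2)² = 4)
29006/(-26736) + W/(-21903) = 29006/(-26736) + 4/(-21903) = 29006*(-1/26736) + 4*(-1/21903) = -14503/13368 - 4/21903 = -35301409/32533256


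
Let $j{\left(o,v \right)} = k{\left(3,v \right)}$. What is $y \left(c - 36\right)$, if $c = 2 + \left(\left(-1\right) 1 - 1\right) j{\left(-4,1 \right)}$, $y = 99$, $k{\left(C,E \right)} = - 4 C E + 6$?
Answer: $-2178$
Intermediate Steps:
$k{\left(C,E \right)} = 6 - 4 C E$ ($k{\left(C,E \right)} = - 4 C E + 6 = 6 - 4 C E$)
$j{\left(o,v \right)} = 6 - 12 v$
$c = 14$ ($c = 2 + \left(\left(-1\right) 1 - 1\right) \left(6 - 12\right) = 2 + \left(-1 - 1\right) \left(6 - 12\right) = 2 - -12 = 2 + 12 = 14$)
$y \left(c - 36\right) = 99 \left(14 - 36\right) = 99 \left(-22\right) = -2178$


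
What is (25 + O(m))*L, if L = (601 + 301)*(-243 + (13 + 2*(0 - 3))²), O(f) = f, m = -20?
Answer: -874940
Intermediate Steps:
L = -174988 (L = 902*(-243 + (13 + 2*(-3))²) = 902*(-243 + (13 - 6)²) = 902*(-243 + 7²) = 902*(-243 + 49) = 902*(-194) = -174988)
(25 + O(m))*L = (25 - 20)*(-174988) = 5*(-174988) = -874940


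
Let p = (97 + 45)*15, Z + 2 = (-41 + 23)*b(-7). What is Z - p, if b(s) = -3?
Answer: -2078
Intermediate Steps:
Z = 52 (Z = -2 + (-41 + 23)*(-3) = -2 - 18*(-3) = -2 + 54 = 52)
p = 2130 (p = 142*15 = 2130)
Z - p = 52 - 1*2130 = 52 - 2130 = -2078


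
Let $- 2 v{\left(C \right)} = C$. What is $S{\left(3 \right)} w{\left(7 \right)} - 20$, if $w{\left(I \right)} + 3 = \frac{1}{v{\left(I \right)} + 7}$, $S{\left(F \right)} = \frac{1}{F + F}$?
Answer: $- \frac{859}{42} \approx -20.452$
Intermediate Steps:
$v{\left(C \right)} = - \frac{C}{2}$
$S{\left(F \right)} = \frac{1}{2 F}$
$w{\left(I \right)} = -3 + \frac{1}{7 - \frac{I}{2}}$ ($w{\left(I \right)} = -3 + \frac{1}{- \frac{I}{2} + 7} = -3 + \frac{1}{7 - \frac{I}{2}}$)
$S{\left(3 \right)} w{\left(7 \right)} - 20 = \frac{1}{2 \cdot 3} \frac{40 - 21}{-14 + 7} - 20 = \frac{1}{2} \cdot \frac{1}{3} \frac{40 - 21}{-7} - 20 = \frac{\left(- \frac{1}{7}\right) 19}{6} - 20 = \frac{1}{6} \left(- \frac{19}{7}\right) - 20 = - \frac{19}{42} - 20 = - \frac{859}{42}$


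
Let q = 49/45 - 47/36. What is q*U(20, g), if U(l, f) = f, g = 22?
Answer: -143/30 ≈ -4.7667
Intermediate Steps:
q = -13/60 (q = 49*(1/45) - 47*1/36 = 49/45 - 47/36 = -13/60 ≈ -0.21667)
q*U(20, g) = -13/60*22 = -143/30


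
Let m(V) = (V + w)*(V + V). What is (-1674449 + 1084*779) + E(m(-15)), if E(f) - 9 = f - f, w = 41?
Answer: -830004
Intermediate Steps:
m(V) = 2*V*(41 + V) (m(V) = (V + 41)*(V + V) = (41 + V)*(2*V) = 2*V*(41 + V))
E(f) = 9 (E(f) = 9 + (f - f) = 9 + 0 = 9)
(-1674449 + 1084*779) + E(m(-15)) = (-1674449 + 1084*779) + 9 = (-1674449 + 844436) + 9 = -830013 + 9 = -830004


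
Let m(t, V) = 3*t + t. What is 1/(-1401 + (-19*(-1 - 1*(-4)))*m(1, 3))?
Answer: -1/1629 ≈ -0.00061387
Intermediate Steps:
m(t, V) = 4*t
1/(-1401 + (-19*(-1 - 1*(-4)))*m(1, 3)) = 1/(-1401 + (-19*(-1 - 1*(-4)))*(4*1)) = 1/(-1401 - 19*(-1 + 4)*4) = 1/(-1401 - 19*3*4) = 1/(-1401 - 57*4) = 1/(-1401 - 228) = 1/(-1629) = -1/1629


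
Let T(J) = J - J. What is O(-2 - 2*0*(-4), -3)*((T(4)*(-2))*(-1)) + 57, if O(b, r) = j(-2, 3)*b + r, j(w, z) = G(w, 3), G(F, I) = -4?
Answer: 57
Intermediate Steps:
T(J) = 0
j(w, z) = -4
O(b, r) = r - 4*b (O(b, r) = -4*b + r = r - 4*b)
O(-2 - 2*0*(-4), -3)*((T(4)*(-2))*(-1)) + 57 = (-3 - 4*(-2 - 2*0*(-4)))*((0*(-2))*(-1)) + 57 = (-3 - 4*(-2 - 0*(-4)))*(0*(-1)) + 57 = (-3 - 4*(-2 - 1*0))*0 + 57 = (-3 - 4*(-2 + 0))*0 + 57 = (-3 - 4*(-2))*0 + 57 = (-3 + 8)*0 + 57 = 5*0 + 57 = 0 + 57 = 57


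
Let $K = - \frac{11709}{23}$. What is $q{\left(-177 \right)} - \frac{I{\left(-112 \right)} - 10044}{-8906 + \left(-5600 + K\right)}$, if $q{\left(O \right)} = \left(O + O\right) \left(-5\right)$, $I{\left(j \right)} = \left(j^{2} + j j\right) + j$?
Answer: $\frac{611607626}{345347} \approx 1771.0$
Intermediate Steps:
$K = - \frac{11709}{23}$ ($K = \left(-11709\right) \frac{1}{23} = - \frac{11709}{23} \approx -509.09$)
$I{\left(j \right)} = j + 2 j^{2}$ ($I{\left(j \right)} = \left(j^{2} + j^{2}\right) + j = 2 j^{2} + j = j + 2 j^{2}$)
$q{\left(O \right)} = - 10 O$ ($q{\left(O \right)} = 2 O \left(-5\right) = - 10 O$)
$q{\left(-177 \right)} - \frac{I{\left(-112 \right)} - 10044}{-8906 + \left(-5600 + K\right)} = \left(-10\right) \left(-177\right) - \frac{- 112 \left(1 + 2 \left(-112\right)\right) - 10044}{-8906 - \frac{140509}{23}} = 1770 - \frac{- 112 \left(1 - 224\right) - 10044}{-8906 - \frac{140509}{23}} = 1770 - \frac{\left(-112\right) \left(-223\right) - 10044}{- \frac{345347}{23}} = 1770 - \left(24976 - 10044\right) \left(- \frac{23}{345347}\right) = 1770 - 14932 \left(- \frac{23}{345347}\right) = 1770 - - \frac{343436}{345347} = 1770 + \frac{343436}{345347} = \frac{611607626}{345347}$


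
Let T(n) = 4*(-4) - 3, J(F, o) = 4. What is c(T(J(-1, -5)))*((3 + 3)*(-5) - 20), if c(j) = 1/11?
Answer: -50/11 ≈ -4.5455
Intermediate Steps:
T(n) = -19 (T(n) = -16 - 3 = -19)
c(j) = 1/11
c(T(J(-1, -5)))*((3 + 3)*(-5) - 20) = ((3 + 3)*(-5) - 20)/11 = (6*(-5) - 20)/11 = (-30 - 20)/11 = (1/11)*(-50) = -50/11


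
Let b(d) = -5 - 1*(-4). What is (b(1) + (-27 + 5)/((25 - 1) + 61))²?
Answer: 11449/7225 ≈ 1.5846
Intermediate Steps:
b(d) = -1 (b(d) = -5 + 4 = -1)
(b(1) + (-27 + 5)/((25 - 1) + 61))² = (-1 + (-27 + 5)/((25 - 1) + 61))² = (-1 - 22/(24 + 61))² = (-1 - 22/85)² = (-107/85)² = 11449/7225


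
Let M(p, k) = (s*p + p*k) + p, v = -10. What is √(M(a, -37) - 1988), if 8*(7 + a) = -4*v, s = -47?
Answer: I*√1822 ≈ 42.685*I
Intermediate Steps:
a = -2 (a = -7 + (-4*(-10))/8 = -7 + (⅛)*40 = -7 + 5 = -2)
M(p, k) = -46*p + k*p (M(p, k) = (-47*p + p*k) + p = (-47*p + k*p) + p = -46*p + k*p)
√(M(a, -37) - 1988) = √(-2*(-46 - 37) - 1988) = √(-2*(-83) - 1988) = √(166 - 1988) = √(-1822) = I*√1822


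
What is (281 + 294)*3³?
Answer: 15525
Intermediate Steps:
(281 + 294)*3³ = 575*27 = 15525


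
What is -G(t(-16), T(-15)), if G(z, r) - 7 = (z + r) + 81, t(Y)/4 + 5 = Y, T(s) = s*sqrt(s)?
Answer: -4 + 15*I*sqrt(15) ≈ -4.0 + 58.095*I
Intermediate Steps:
T(s) = s**(3/2)
t(Y) = -20 + 4*Y
G(z, r) = 88 + r + z (G(z, r) = 7 + ((z + r) + 81) = 7 + ((r + z) + 81) = 7 + (81 + r + z) = 88 + r + z)
-G(t(-16), T(-15)) = -(88 + (-15)**(3/2) + (-20 + 4*(-16))) = -(88 - 15*I*sqrt(15) + (-20 - 64)) = -(88 - 15*I*sqrt(15) - 84) = -(4 - 15*I*sqrt(15)) = -4 + 15*I*sqrt(15)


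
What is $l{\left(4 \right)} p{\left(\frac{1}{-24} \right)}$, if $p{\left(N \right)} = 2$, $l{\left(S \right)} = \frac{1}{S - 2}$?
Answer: $1$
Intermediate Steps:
$l{\left(S \right)} = \frac{1}{-2 + S}$
$l{\left(4 \right)} p{\left(\frac{1}{-24} \right)} = \frac{1}{-2 + 4} \cdot 2 = \frac{1}{2} \cdot 2 = 1$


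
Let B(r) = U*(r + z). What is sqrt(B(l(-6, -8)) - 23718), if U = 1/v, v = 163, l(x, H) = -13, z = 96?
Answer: I*sqrt(630150013)/163 ≈ 154.0*I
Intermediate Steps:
U = 1/163 ≈ 0.0061350
B(r) = 96/163 + r/163 (B(r) = (r + 96)/163 = (96 + r)/163 = 96/163 + r/163)
sqrt(B(l(-6, -8)) - 23718) = sqrt((96/163 + (1/163)*(-13)) - 23718) = sqrt((96/163 - 13/163) - 23718) = sqrt(83/163 - 23718) = sqrt(-3865951/163) = I*sqrt(630150013)/163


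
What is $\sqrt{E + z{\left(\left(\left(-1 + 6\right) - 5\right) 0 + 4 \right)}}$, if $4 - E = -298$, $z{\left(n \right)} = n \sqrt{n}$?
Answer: $\sqrt{310} \approx 17.607$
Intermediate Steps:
$z{\left(n \right)} = n^{\frac{3}{2}}$
$E = 302$ ($E = 4 - -298 = 4 + 298 = 302$)
$\sqrt{E + z{\left(\left(\left(-1 + 6\right) - 5\right) 0 + 4 \right)}} = \sqrt{302 + \left(\left(\left(-1 + 6\right) - 5\right) 0 + 4\right)^{\frac{3}{2}}} = \sqrt{302 + \left(\left(5 - 5\right) 0 + 4\right)^{\frac{3}{2}}} = \sqrt{302 + \left(0 \cdot 0 + 4\right)^{\frac{3}{2}}} = \sqrt{302 + \left(0 + 4\right)^{\frac{3}{2}}} = \sqrt{302 + 4^{\frac{3}{2}}} = \sqrt{302 + 8} = \sqrt{310}$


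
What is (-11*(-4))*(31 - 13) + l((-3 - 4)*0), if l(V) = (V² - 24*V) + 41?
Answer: 833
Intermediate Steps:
l(V) = 41 + V² - 24*V
(-11*(-4))*(31 - 13) + l((-3 - 4)*0) = (-11*(-4))*(31 - 13) + (41 + ((-3 - 4)*0)² - 24*(-3 - 4)*0) = 44*18 + (41 + (-7*0)² - (-168)*0) = 792 + (41 + 0² - 24*0) = 792 + (41 + 0 + 0) = 792 + 41 = 833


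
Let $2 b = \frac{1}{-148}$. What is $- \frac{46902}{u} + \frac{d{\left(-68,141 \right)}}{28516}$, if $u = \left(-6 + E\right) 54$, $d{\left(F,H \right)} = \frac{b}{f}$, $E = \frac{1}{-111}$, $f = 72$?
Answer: $\frac{58591335180389}{405357905664} \approx 144.54$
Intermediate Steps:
$E = - \frac{1}{111} \approx -0.009009$
$b = - \frac{1}{296}$ ($b = \frac{1}{2 \left(-148\right)} = \frac{1}{2} \left(- \frac{1}{148}\right) = - \frac{1}{296} \approx -0.0033784$)
$d{\left(F,H \right)} = - \frac{1}{21312}$ ($d{\left(F,H \right)} = - \frac{1}{296 \cdot 72} = \left(- \frac{1}{296}\right) \frac{1}{72} = - \frac{1}{21312}$)
$u = - \frac{12006}{37}$ ($u = \left(-6 - \frac{1}{111}\right) 54 = \left(- \frac{667}{111}\right) 54 = - \frac{12006}{37} \approx -324.49$)
$- \frac{46902}{u} + \frac{d{\left(-68,141 \right)}}{28516} = - \frac{46902}{- \frac{12006}{37}} - \frac{1}{21312 \cdot 28516} = \left(-46902\right) \left(- \frac{37}{12006}\right) - \frac{1}{607732992} = \frac{289229}{2001} - \frac{1}{607732992} = \frac{58591335180389}{405357905664}$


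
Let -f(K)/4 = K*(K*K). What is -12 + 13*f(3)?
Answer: -1416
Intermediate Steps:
f(K) = -4*K³ (f(K) = -4*K*K*K = -4*K*K² = -4*K³)
-12 + 13*f(3) = -12 + 13*(-4*3³) = -12 + 13*(-4*27) = -12 + 13*(-108) = -12 - 1404 = -1416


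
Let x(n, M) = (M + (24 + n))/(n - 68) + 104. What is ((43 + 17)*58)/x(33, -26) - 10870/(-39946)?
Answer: 817442105/24027519 ≈ 34.021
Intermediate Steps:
x(n, M) = 104 + (24 + M + n)/(-68 + n) (x(n, M) = (24 + M + n)/(-68 + n) + 104 = 104 + (24 + M + n)/(-68 + n))
((43 + 17)*58)/x(33, -26) - 10870/(-39946) = ((43 + 17)*58)/(((-7048 - 26 + 105*33)/(-68 + 33))) - 10870/(-39946) = (60*58)/(((-7048 - 26 + 3465)/(-35))) - 10870*(-1/39946) = 3480/((-1/35*(-3609))) + 5435/19973 = 3480/(3609/35) + 5435/19973 = 3480*(35/3609) + 5435/19973 = 40600/1203 + 5435/19973 = 817442105/24027519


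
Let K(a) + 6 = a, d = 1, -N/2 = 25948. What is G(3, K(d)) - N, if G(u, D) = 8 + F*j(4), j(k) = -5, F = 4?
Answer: 51884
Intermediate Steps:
N = -51896 (N = -2*25948 = -51896)
K(a) = -6 + a
G(u, D) = -12 (G(u, D) = 8 + 4*(-5) = 8 - 20 = -12)
G(3, K(d)) - N = -12 - 1*(-51896) = -12 + 51896 = 51884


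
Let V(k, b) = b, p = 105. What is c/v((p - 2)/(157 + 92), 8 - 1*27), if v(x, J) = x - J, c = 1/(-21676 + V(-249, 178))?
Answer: -83/34640444 ≈ -2.3960e-6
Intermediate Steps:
c = -1/21498 (c = 1/(-21676 + 178) = 1/(-21498) = -1/21498 ≈ -4.6516e-5)
c/v((p - 2)/(157 + 92), 8 - 1*27) = -1/(21498*((105 - 2)/(157 + 92) - (8 - 1*27))) = -1/(21498*(103/249 - (8 - 27))) = -1/(21498*(103*(1/249) - 1*(-19))) = -1/(21498*(103/249 + 19)) = -1/(21498*4834/249) = -1/21498*249/4834 = -83/34640444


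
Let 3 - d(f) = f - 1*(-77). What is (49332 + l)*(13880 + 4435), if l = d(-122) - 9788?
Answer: 725127480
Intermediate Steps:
d(f) = -74 - f (d(f) = 3 - (f - 1*(-77)) = 3 - (f + 77) = 3 - (77 + f) = 3 + (-77 - f) = -74 - f)
l = -9740 (l = (-74 - 1*(-122)) - 9788 = (-74 + 122) - 9788 = 48 - 9788 = -9740)
(49332 + l)*(13880 + 4435) = (49332 - 9740)*(13880 + 4435) = 39592*18315 = 725127480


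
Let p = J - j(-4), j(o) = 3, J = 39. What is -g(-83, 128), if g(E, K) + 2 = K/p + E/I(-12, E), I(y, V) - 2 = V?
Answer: -209/81 ≈ -2.5802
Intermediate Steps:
p = 36 (p = 39 - 1*3 = 39 - 3 = 36)
I(y, V) = 2 + V
g(E, K) = -2 + K/36 + E/(2 + E) (g(E, K) = -2 + (K/36 + E/(2 + E)) = -2 + K/36 + E/(2 + E))
-g(-83, 128) = -(-83 + (-72 + 128)*(2 - 83)/36)/(2 - 83) = -(-83 + (1/36)*56*(-81))/(-81) = -(-1)*(-83 - 126)/81 = -(-1)*(-209)/81 = -1*209/81 = -209/81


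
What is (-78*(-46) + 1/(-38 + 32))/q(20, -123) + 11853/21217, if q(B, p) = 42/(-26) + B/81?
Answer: -14571000333/5558854 ≈ -2621.2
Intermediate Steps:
q(B, p) = -21/13 + B/81 (q(B, p) = 42*(-1/26) + B*(1/81) = -21/13 + B/81)
(-78*(-46) + 1/(-38 + 32))/q(20, -123) + 11853/21217 = (-78*(-46) + 1/(-38 + 32))/(-21/13 + (1/81)*20) + 11853/21217 = (3588 + 1/(-6))/(-21/13 + 20/81) + 11853*(1/21217) = (3588 - ⅙)/(-1441/1053) + 11853/21217 = (21527/6)*(-1053/1441) + 11853/21217 = -686907/262 + 11853/21217 = -14571000333/5558854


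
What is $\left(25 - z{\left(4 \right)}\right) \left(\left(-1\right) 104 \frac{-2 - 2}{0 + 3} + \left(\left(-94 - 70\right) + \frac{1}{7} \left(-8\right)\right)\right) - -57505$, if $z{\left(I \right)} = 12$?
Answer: $\frac{1200377}{21} \approx 57161.0$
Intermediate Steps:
$\left(25 - z{\left(4 \right)}\right) \left(\left(-1\right) 104 \frac{-2 - 2}{0 + 3} + \left(\left(-94 - 70\right) + \frac{1}{7} \left(-8\right)\right)\right) - -57505 = \left(25 - 12\right) \left(\left(-1\right) 104 \frac{-2 - 2}{0 + 3} + \left(\left(-94 - 70\right) + \frac{1}{7} \left(-8\right)\right)\right) - -57505 = \left(25 - 12\right) \left(- 104 \left(- \frac{4}{3}\right) + \left(-164 + \frac{1}{7} \left(-8\right)\right)\right) + 57505 = 13 \left(- 104 \left(\left(-4\right) \frac{1}{3}\right) - \frac{1156}{7}\right) + 57505 = 13 \left(\left(-104\right) \left(- \frac{4}{3}\right) - \frac{1156}{7}\right) + 57505 = 13 \left(\frac{416}{3} - \frac{1156}{7}\right) + 57505 = 13 \left(- \frac{556}{21}\right) + 57505 = - \frac{7228}{21} + 57505 = \frac{1200377}{21}$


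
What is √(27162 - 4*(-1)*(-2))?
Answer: √27154 ≈ 164.78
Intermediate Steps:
√(27162 - 4*(-1)*(-2)) = √(27162 + 4*(-2)) = √(27162 - 8) = √27154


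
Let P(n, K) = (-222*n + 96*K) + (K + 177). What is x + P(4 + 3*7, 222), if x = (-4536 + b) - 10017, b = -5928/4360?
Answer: 875619/545 ≈ 1606.6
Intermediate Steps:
b = -741/545 (b = -5928*1/4360 = -741/545 ≈ -1.3596)
x = -7932126/545 (x = (-4536 - 741/545) - 10017 = -2472861/545 - 10017 = -7932126/545 ≈ -14554.)
P(n, K) = 177 - 222*n + 97*K (P(n, K) = (-222*n + 96*K) + (177 + K) = 177 - 222*n + 97*K)
x + P(4 + 3*7, 222) = -7932126/545 + (177 - 222*(4 + 3*7) + 97*222) = -7932126/545 + (177 - 222*(4 + 21) + 21534) = -7932126/545 + (177 - 222*25 + 21534) = -7932126/545 + (177 - 5550 + 21534) = -7932126/545 + 16161 = 875619/545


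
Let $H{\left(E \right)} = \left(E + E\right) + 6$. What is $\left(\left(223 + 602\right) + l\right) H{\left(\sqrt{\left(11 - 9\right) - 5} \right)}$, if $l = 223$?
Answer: $6288 + 2096 i \sqrt{3} \approx 6288.0 + 3630.4 i$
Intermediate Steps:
$H{\left(E \right)} = 6 + 2 E$ ($H{\left(E \right)} = 2 E + 6 = 6 + 2 E$)
$\left(\left(223 + 602\right) + l\right) H{\left(\sqrt{\left(11 - 9\right) - 5} \right)} = \left(\left(223 + 602\right) + 223\right) \left(6 + 2 \sqrt{\left(11 - 9\right) - 5}\right) = \left(825 + 223\right) \left(6 + 2 \sqrt{\left(11 - 9\right) - 5}\right) = 1048 \left(6 + 2 \sqrt{2 - 5}\right) = 1048 \left(6 + 2 \sqrt{-3}\right) = 1048 \left(6 + 2 i \sqrt{3}\right) = 6288 + 2096 i \sqrt{3}$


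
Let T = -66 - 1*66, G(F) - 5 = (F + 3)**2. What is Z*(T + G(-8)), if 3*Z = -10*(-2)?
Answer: -680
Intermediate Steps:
G(F) = 5 + (3 + F)**2 (G(F) = 5 + (F + 3)**2 = 5 + (3 + F)**2)
Z = 20/3 (Z = (-10*(-2))/3 = (1/3)*20 = 20/3 ≈ 6.6667)
T = -132 (T = -66 - 66 = -132)
Z*(T + G(-8)) = 20*(-132 + (5 + (3 - 8)**2))/3 = 20*(-132 + (5 + (-5)**2))/3 = 20*(-132 + (5 + 25))/3 = 20*(-132 + 30)/3 = (20/3)*(-102) = -680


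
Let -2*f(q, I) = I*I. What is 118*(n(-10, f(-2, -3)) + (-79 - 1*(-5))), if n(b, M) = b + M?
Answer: -10443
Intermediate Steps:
f(q, I) = -I**2/2 (f(q, I) = -I*I/2 = -I**2/2)
n(b, M) = M + b
118*(n(-10, f(-2, -3)) + (-79 - 1*(-5))) = 118*((-1/2*(-3)**2 - 10) + (-79 - 1*(-5))) = 118*((-1/2*9 - 10) + (-79 + 5)) = 118*((-9/2 - 10) - 74) = 118*(-29/2 - 74) = 118*(-177/2) = -10443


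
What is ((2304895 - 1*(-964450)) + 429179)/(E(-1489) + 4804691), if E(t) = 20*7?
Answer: 3698524/4804831 ≈ 0.76975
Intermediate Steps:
E(t) = 140
((2304895 - 1*(-964450)) + 429179)/(E(-1489) + 4804691) = ((2304895 - 1*(-964450)) + 429179)/(140 + 4804691) = ((2304895 + 964450) + 429179)/4804831 = (3269345 + 429179)*(1/4804831) = 3698524*(1/4804831) = 3698524/4804831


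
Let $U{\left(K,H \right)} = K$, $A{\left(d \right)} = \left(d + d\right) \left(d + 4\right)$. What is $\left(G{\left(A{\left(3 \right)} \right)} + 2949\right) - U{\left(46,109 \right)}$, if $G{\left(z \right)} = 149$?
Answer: $3052$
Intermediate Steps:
$A{\left(d \right)} = 2 d \left(4 + d\right)$
$\left(G{\left(A{\left(3 \right)} \right)} + 2949\right) - U{\left(46,109 \right)} = \left(149 + 2949\right) - 46 = 3098 - 46 = 3052$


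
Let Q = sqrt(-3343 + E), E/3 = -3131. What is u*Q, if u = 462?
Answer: 3696*I*sqrt(199) ≈ 52139.0*I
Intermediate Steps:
E = -9393 (E = 3*(-3131) = -9393)
Q = 8*I*sqrt(199) (Q = sqrt(-3343 - 9393) = sqrt(-12736) = 8*I*sqrt(199) ≈ 112.85*I)
u*Q = 462*(8*I*sqrt(199)) = 3696*I*sqrt(199)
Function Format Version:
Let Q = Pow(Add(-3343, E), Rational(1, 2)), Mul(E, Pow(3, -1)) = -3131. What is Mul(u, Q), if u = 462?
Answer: Mul(3696, I, Pow(199, Rational(1, 2))) ≈ Mul(52139., I)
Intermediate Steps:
E = -9393 (E = Mul(3, -3131) = -9393)
Q = Mul(8, I, Pow(199, Rational(1, 2))) (Q = Pow(Add(-3343, -9393), Rational(1, 2)) = Pow(-12736, Rational(1, 2)) = Mul(8, I, Pow(199, Rational(1, 2))) ≈ Mul(112.85, I))
Mul(u, Q) = Mul(462, Mul(8, I, Pow(199, Rational(1, 2)))) = Mul(3696, I, Pow(199, Rational(1, 2)))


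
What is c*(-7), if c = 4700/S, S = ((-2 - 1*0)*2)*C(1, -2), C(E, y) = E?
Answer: 8225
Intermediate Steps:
S = -4 (S = ((-2 - 1*0)*2)*1 = ((-2 + 0)*2)*1 = -2*2*1 = -4*1 = -4)
c = -1175 (c = 4700/(-4) = 4700*(-¼) = -1175)
c*(-7) = -1175*(-7) = 8225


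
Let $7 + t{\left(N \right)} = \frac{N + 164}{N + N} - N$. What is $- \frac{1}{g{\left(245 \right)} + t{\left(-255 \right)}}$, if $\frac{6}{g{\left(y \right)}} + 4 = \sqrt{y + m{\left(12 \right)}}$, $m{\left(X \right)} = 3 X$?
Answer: $- \frac{3422462610}{849689375069} + \frac{312120 \sqrt{281}}{849689375069} \approx -0.0040217$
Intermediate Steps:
$t{\left(N \right)} = -7 - N + \frac{164 + N}{2 N}$ ($t{\left(N \right)} = -7 - \left(N - \frac{N + 164}{N + N}\right) = -7 - \left(N - \frac{164 + N}{2 N}\right) = -7 - N + \frac{164 + N}{2 N}$)
$g{\left(y \right)} = \frac{6}{-4 + \sqrt{36 + y}}$ ($g{\left(y \right)} = \frac{6}{-4 + \sqrt{y + 3 \cdot 12}} = \frac{6}{-4 + \sqrt{y + 36}} = \frac{6}{-4 + \sqrt{36 + y}}$)
$- \frac{1}{g{\left(245 \right)} + t{\left(-255 \right)}} = - \frac{1}{\frac{6}{-4 + \sqrt{36 + 245}} - \left(- \frac{497}{2} + \frac{82}{255}\right)} = - \frac{1}{\frac{6}{-4 + \sqrt{281}} + \left(- \frac{13}{2} + 255 + 82 \left(- \frac{1}{255}\right)\right)} = - \frac{1}{\frac{6}{-4 + \sqrt{281}} - - \frac{126571}{510}} = - \frac{1}{\frac{6}{-4 + \sqrt{281}} + \frac{126571}{510}} = - \frac{1}{\frac{126571}{510} + \frac{6}{-4 + \sqrt{281}}}$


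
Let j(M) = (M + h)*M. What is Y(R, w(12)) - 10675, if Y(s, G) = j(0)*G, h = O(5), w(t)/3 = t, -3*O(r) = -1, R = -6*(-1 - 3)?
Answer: -10675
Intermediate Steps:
R = 24 (R = -6*(-4) = 24)
O(r) = ⅓ (O(r) = -⅓*(-1) = ⅓)
w(t) = 3*t
h = ⅓ ≈ 0.33333
j(M) = M*(⅓ + M) (j(M) = (M + ⅓)*M = (⅓ + M)*M = M*(⅓ + M))
Y(s, G) = 0 (Y(s, G) = (0*(⅓ + 0))*G = (0*(⅓))*G = 0*G = 0)
Y(R, w(12)) - 10675 = 0 - 10675 = -10675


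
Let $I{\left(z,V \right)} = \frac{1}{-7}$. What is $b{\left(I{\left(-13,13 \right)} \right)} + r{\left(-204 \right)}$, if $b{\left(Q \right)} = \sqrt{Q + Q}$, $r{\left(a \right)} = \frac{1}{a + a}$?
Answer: $- \frac{1}{408} + \frac{i \sqrt{14}}{7} \approx -0.002451 + 0.53452 i$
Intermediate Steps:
$I{\left(z,V \right)} = - \frac{1}{7}$
$r{\left(a \right)} = \frac{1}{2 a}$
$b{\left(Q \right)} = \sqrt{2} \sqrt{Q}$ ($b{\left(Q \right)} = \sqrt{2 Q} = \sqrt{2} \sqrt{Q}$)
$b{\left(I{\left(-13,13 \right)} \right)} + r{\left(-204 \right)} = \sqrt{2} \sqrt{- \frac{1}{7}} + \frac{1}{2 \left(-204\right)} = \sqrt{2} \frac{i \sqrt{7}}{7} + \frac{1}{2} \left(- \frac{1}{204}\right) = \frac{i \sqrt{14}}{7} - \frac{1}{408} = - \frac{1}{408} + \frac{i \sqrt{14}}{7}$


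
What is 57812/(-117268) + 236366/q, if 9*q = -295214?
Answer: -33316303070/4327394419 ≈ -7.6989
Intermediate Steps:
q = -295214/9 (q = (⅑)*(-295214) = -295214/9 ≈ -32802.)
57812/(-117268) + 236366/q = 57812/(-117268) + 236366/(-295214/9) = 57812*(-1/117268) + 236366*(-9/295214) = -14453/29317 - 1063647/147607 = -33316303070/4327394419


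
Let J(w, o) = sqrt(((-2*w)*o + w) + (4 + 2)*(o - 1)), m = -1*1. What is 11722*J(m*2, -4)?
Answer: 46888*I*sqrt(3) ≈ 81212.0*I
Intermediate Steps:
m = -1
J(w, o) = sqrt(-6 + w + 6*o - 2*o*w) (J(w, o) = sqrt((-2*o*w + w) + 6*(-1 + o)) = sqrt((w - 2*o*w) + (-6 + 6*o)) = sqrt(-6 + w + 6*o - 2*o*w))
11722*J(m*2, -4) = 11722*sqrt(-6 - 1*2 + 6*(-4) - 2*(-4)*(-1*2)) = 11722*sqrt(-6 - 2 - 24 - 2*(-4)*(-2)) = 11722*sqrt(-6 - 2 - 24 - 16) = 11722*sqrt(-48) = 11722*(4*I*sqrt(3)) = 46888*I*sqrt(3)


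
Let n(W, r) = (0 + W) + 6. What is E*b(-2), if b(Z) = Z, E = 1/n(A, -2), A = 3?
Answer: -2/9 ≈ -0.22222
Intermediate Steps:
n(W, r) = 6 + W (n(W, r) = W + 6 = 6 + W)
E = ⅑ (E = 1/(6 + 3) = 1/9 = ⅑ ≈ 0.11111)
E*b(-2) = (⅑)*(-2) = -2/9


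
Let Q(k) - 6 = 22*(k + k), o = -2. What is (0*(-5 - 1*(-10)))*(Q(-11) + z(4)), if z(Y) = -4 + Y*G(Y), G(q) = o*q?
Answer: 0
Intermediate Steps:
G(q) = -2*q
z(Y) = -4 - 2*Y² (z(Y) = -4 + Y*(-2*Y) = -4 - 2*Y²)
Q(k) = 6 + 44*k (Q(k) = 6 + 22*(k + k) = 6 + 22*(2*k) = 6 + 44*k)
(0*(-5 - 1*(-10)))*(Q(-11) + z(4)) = (0*(-5 - 1*(-10)))*((6 + 44*(-11)) + (-4 - 2*4²)) = (0*(-5 + 10))*((6 - 484) + (-4 - 2*16)) = (0*5)*(-478 + (-4 - 32)) = 0*(-478 - 36) = 0*(-514) = 0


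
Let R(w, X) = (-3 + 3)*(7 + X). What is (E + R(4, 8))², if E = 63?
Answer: 3969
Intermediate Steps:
R(w, X) = 0 (R(w, X) = 0*(7 + X) = 0)
(E + R(4, 8))² = (63 + 0)² = 63² = 3969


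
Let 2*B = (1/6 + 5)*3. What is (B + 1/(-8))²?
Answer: 3721/64 ≈ 58.141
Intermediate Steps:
B = 31/4 (B = ((1/6 + 5)*3)/2 = ((⅙ + 5)*3)/2 = ((31/6)*3)/2 = (½)*(31/2) = 31/4 ≈ 7.7500)
(B + 1/(-8))² = (31/4 + 1/(-8))² = (31/4 - ⅛)² = (61/8)² = 3721/64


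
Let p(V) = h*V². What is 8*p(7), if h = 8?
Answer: 3136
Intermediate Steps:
p(V) = 8*V²
8*p(7) = 8*(8*7²) = 8*(8*49) = 8*392 = 3136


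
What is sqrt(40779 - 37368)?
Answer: 3*sqrt(379) ≈ 58.404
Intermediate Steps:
sqrt(40779 - 37368) = sqrt(3411) = 3*sqrt(379)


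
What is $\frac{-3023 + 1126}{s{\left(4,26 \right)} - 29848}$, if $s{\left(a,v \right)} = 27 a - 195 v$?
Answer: $\frac{1897}{34810} \approx 0.054496$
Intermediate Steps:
$s{\left(a,v \right)} = - 195 v + 27 a$
$\frac{-3023 + 1126}{s{\left(4,26 \right)} - 29848} = \frac{-3023 + 1126}{\left(\left(-195\right) 26 + 27 \cdot 4\right) - 29848} = - \frac{1897}{\left(-5070 + 108\right) - 29848} = - \frac{1897}{-4962 - 29848} = - \frac{1897}{-34810} = \left(-1897\right) \left(- \frac{1}{34810}\right) = \frac{1897}{34810}$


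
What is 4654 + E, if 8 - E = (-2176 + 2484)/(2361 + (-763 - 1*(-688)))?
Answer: 5328512/1143 ≈ 4661.9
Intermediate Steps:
E = 8990/1143 (E = 8 - (-2176 + 2484)/(2361 + (-763 - 1*(-688))) = 8 - 308/(2361 + (-763 + 688)) = 8 - 308/(2361 - 75) = 8 - 308/2286 = 8 - 1*154/1143 = 8 - 154/1143 = 8990/1143 ≈ 7.8653)
4654 + E = 4654 + 8990/1143 = 5328512/1143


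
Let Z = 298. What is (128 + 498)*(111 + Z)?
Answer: 256034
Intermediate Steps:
(128 + 498)*(111 + Z) = (128 + 498)*(111 + 298) = 626*409 = 256034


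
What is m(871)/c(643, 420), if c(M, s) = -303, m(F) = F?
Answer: -871/303 ≈ -2.8746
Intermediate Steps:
m(871)/c(643, 420) = 871/(-303) = 871*(-1/303) = -871/303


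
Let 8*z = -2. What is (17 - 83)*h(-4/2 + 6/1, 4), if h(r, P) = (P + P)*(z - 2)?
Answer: 1188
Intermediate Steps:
z = -¼ (z = (⅛)*(-2) = -¼ ≈ -0.25000)
h(r, P) = -9*P/2 (h(r, P) = (P + P)*(-¼ - 2) = (2*P)*(-9/4) = -9*P/2)
(17 - 83)*h(-4/2 + 6/1, 4) = (17 - 83)*(-9/2*4) = -66*(-18) = 1188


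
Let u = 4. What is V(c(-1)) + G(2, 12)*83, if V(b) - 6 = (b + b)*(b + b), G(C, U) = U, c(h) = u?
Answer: 1066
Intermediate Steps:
c(h) = 4
V(b) = 6 + 4*b² (V(b) = 6 + (b + b)*(b + b) = 6 + (2*b)*(2*b) = 6 + 4*b²)
V(c(-1)) + G(2, 12)*83 = (6 + 4*4²) + 12*83 = (6 + 4*16) + 996 = (6 + 64) + 996 = 70 + 996 = 1066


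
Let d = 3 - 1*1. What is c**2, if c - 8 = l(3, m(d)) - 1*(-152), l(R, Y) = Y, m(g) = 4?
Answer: 26896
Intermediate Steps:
d = 2 (d = 3 - 1 = 2)
c = 164 (c = 8 + (4 - 1*(-152)) = 8 + (4 + 152) = 8 + 156 = 164)
c**2 = 164**2 = 26896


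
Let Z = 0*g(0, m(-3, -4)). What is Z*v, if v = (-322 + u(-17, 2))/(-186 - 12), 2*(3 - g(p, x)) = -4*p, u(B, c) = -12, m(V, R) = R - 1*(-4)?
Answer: 0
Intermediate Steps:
m(V, R) = 4 + R (m(V, R) = R + 4 = 4 + R)
g(p, x) = 3 + 2*p (g(p, x) = 3 - (-2)*p = 3 + 2*p)
v = 167/99 (v = (-322 - 12)/(-186 - 12) = -334/(-198) = -334*(-1/198) = 167/99 ≈ 1.6869)
Z = 0 (Z = 0*(3 + 2*0) = 0*(3 + 0) = 0*3 = 0)
Z*v = 0*(167/99) = 0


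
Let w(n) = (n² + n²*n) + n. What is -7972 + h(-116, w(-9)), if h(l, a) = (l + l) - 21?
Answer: -8225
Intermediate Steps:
w(n) = n + n² + n³ (w(n) = (n² + n³) + n = n + n² + n³)
h(l, a) = -21 + 2*l (h(l, a) = 2*l - 21 = -21 + 2*l)
-7972 + h(-116, w(-9)) = -7972 + (-21 + 2*(-116)) = -7972 + (-21 - 232) = -7972 - 253 = -8225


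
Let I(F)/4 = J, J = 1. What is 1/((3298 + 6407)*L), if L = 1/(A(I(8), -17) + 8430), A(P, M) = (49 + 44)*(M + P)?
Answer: 2407/3235 ≈ 0.74405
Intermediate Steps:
I(F) = 4 (I(F) = 4*1 = 4)
A(P, M) = 93*M + 93*P (A(P, M) = 93*(M + P) = 93*M + 93*P)
L = 1/7221 (L = 1/((93*(-17) + 93*4) + 8430) = 1/((-1581 + 372) + 8430) = 1/(-1209 + 8430) = 1/7221 ≈ 0.00013848)
1/((3298 + 6407)*L) = 1/((3298 + 6407)*(1/7221)) = 7221/9705 = (1/9705)*7221 = 2407/3235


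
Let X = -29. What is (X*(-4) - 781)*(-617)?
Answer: 410305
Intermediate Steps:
(X*(-4) - 781)*(-617) = (-29*(-4) - 781)*(-617) = (116 - 781)*(-617) = -665*(-617) = 410305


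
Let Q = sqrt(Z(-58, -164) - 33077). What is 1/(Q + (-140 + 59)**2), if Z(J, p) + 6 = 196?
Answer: 6561/43079608 - I*sqrt(32887)/43079608 ≈ 0.0001523 - 4.2096e-6*I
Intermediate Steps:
Z(J, p) = 190 (Z(J, p) = -6 + 196 = 190)
Q = I*sqrt(32887) (Q = sqrt(190 - 33077) = sqrt(-32887) = I*sqrt(32887) ≈ 181.35*I)
1/(Q + (-140 + 59)**2) = 1/(I*sqrt(32887) + (-140 + 59)**2) = 1/(I*sqrt(32887) + (-81)**2) = 1/(I*sqrt(32887) + 6561) = 1/(6561 + I*sqrt(32887))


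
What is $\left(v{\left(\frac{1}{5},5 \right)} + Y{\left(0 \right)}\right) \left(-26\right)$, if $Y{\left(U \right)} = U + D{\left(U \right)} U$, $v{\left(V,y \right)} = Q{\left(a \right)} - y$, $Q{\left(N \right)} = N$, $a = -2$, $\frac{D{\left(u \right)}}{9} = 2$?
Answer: $182$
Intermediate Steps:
$D{\left(u \right)} = 18$ ($D{\left(u \right)} = 9 \cdot 2 = 18$)
$v{\left(V,y \right)} = -2 - y$
$Y{\left(U \right)} = 19 U$ ($Y{\left(U \right)} = U + 18 U = 19 U$)
$\left(v{\left(\frac{1}{5},5 \right)} + Y{\left(0 \right)}\right) \left(-26\right) = \left(\left(-2 - 5\right) + 19 \cdot 0\right) \left(-26\right) = \left(\left(-2 - 5\right) + 0\right) \left(-26\right) = \left(-7 + 0\right) \left(-26\right) = \left(-7\right) \left(-26\right) = 182$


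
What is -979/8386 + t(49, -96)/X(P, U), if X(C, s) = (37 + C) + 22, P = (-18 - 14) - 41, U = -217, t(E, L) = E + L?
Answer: 1941/599 ≈ 3.2404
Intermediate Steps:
P = -73 (P = -32 - 41 = -73)
X(C, s) = 59 + C
-979/8386 + t(49, -96)/X(P, U) = -979/8386 + (49 - 96)/(59 - 73) = -979*1/8386 - 47/(-14) = -979/8386 - 47*(-1/14) = -979/8386 + 47/14 = 1941/599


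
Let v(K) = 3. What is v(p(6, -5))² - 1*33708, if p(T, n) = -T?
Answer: -33699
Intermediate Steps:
v(p(6, -5))² - 1*33708 = 3² - 1*33708 = 9 - 33708 = -33699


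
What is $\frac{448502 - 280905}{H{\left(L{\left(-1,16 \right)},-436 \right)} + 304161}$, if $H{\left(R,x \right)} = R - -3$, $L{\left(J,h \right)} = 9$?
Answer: $\frac{167597}{304173} \approx 0.55099$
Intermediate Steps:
$H{\left(R,x \right)} = 3 + R$ ($H{\left(R,x \right)} = R + 3 = 3 + R$)
$\frac{448502 - 280905}{H{\left(L{\left(-1,16 \right)},-436 \right)} + 304161} = \frac{448502 - 280905}{\left(3 + 9\right) + 304161} = \frac{167597}{12 + 304161} = \frac{167597}{304173}$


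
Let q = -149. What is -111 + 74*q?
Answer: -11137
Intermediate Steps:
-111 + 74*q = -111 + 74*(-149) = -111 - 11026 = -11137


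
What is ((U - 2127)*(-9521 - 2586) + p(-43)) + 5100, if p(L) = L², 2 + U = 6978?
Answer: -58699894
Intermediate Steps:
U = 6976 (U = -2 + 6978 = 6976)
((U - 2127)*(-9521 - 2586) + p(-43)) + 5100 = ((6976 - 2127)*(-9521 - 2586) + (-43)²) + 5100 = (4849*(-12107) + 1849) + 5100 = (-58706843 + 1849) + 5100 = -58704994 + 5100 = -58699894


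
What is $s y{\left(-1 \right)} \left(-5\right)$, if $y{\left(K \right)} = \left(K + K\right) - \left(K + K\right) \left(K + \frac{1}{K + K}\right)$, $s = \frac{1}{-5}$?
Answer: $-5$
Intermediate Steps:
$s = - \frac{1}{5} \approx -0.2$
$y{\left(K \right)} = 2 K - 2 K \left(K + \frac{1}{2 K}\right)$
$s y{\left(-1 \right)} \left(-5\right) = - \frac{-1 - 2 \left(-1\right)^{2} + 2 \left(-1\right)}{5} \left(-5\right) = - \frac{-1 - 2 - 2}{5} \left(-5\right) = \left(- \frac{1}{5}\right) \left(-5\right) \left(-5\right) = 1 \left(-5\right) = -5$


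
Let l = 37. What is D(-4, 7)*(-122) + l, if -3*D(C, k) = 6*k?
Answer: 1745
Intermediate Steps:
D(C, k) = -2*k
D(-4, 7)*(-122) + l = -2*7*(-122) + 37 = -14*(-122) + 37 = 1708 + 37 = 1745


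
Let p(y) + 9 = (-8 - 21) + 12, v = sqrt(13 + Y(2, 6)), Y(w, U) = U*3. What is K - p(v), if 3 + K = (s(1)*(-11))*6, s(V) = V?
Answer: -43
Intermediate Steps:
Y(w, U) = 3*U
v = sqrt(31) (v = sqrt(13 + 3*6) = sqrt(13 + 18) = sqrt(31) ≈ 5.5678)
p(y) = -26 (p(y) = -9 + ((-8 - 21) + 12) = -9 + (-29 + 12) = -9 - 17 = -26)
K = -69 (K = -3 + (1*(-11))*6 = -3 - 11*6 = -3 - 66 = -69)
K - p(v) = -69 - 1*(-26) = -69 + 26 = -43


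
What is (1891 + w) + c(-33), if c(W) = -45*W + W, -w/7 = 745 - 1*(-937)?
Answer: -8431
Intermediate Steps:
w = -11774 (w = -7*(745 - 1*(-937)) = -7*(745 + 937) = -7*1682 = -11774)
c(W) = -44*W
(1891 + w) + c(-33) = (1891 - 11774) - 44*(-33) = -9883 + 1452 = -8431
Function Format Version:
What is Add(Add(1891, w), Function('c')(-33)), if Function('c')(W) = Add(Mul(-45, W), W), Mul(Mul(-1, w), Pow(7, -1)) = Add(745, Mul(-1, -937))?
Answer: -8431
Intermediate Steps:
w = -11774 (w = Mul(-7, Add(745, Mul(-1, -937))) = Mul(-7, Add(745, 937)) = Mul(-7, 1682) = -11774)
Function('c')(W) = Mul(-44, W)
Add(Add(1891, w), Function('c')(-33)) = Add(Add(1891, -11774), Mul(-44, -33)) = Add(-9883, 1452) = -8431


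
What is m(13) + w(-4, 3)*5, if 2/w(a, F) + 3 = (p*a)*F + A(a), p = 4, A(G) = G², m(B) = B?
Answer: 89/7 ≈ 12.714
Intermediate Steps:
w(a, F) = 2/(-3 + a² + 4*F*a) (w(a, F) = 2/(-3 + ((4*a)*F + a²)) = 2/(-3 + (4*F*a + a²)) = 2/(-3 + (a² + 4*F*a)) = 2/(-3 + a² + 4*F*a))
m(13) + w(-4, 3)*5 = 13 + (2/(-3 + (-4)² + 4*3*(-4)))*5 = 13 + (2/(-3 + 16 - 48))*5 = 13 + (2/(-35))*5 = 13 + (2*(-1/35))*5 = 13 - 2/35*5 = 13 - 2/7 = 89/7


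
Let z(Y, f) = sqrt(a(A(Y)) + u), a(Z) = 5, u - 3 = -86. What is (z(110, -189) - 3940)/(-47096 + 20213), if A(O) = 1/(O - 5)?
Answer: 3940/26883 - I*sqrt(78)/26883 ≈ 0.14656 - 0.00032853*I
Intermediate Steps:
A(O) = 1/(-5 + O)
u = -83 (u = 3 - 86 = -83)
z(Y, f) = I*sqrt(78) (z(Y, f) = sqrt(5 - 83) = sqrt(-78) = I*sqrt(78))
(z(110, -189) - 3940)/(-47096 + 20213) = (I*sqrt(78) - 3940)/(-47096 + 20213) = (-3940 + I*sqrt(78))/(-26883) = (-3940 + I*sqrt(78))*(-1/26883) = 3940/26883 - I*sqrt(78)/26883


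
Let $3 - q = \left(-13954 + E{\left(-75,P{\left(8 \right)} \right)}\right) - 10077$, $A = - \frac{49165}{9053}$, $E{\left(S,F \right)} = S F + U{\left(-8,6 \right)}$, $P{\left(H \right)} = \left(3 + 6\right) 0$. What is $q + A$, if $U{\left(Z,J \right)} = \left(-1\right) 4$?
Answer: $\frac{217566849}{9053} \approx 24033.0$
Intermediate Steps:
$U{\left(Z,J \right)} = -4$
$P{\left(H \right)} = 0$ ($P{\left(H \right)} = 9 \cdot 0 = 0$)
$E{\left(S,F \right)} = -4 + F S$ ($E{\left(S,F \right)} = S F - 4 = F S - 4 = -4 + F S$)
$A = - \frac{49165}{9053}$ ($A = \left(-49165\right) \frac{1}{9053} = - \frac{49165}{9053} \approx -5.4308$)
$q = 24038$ ($q = 3 - \left(\left(-13954 + \left(-4 + 0 \left(-75\right)\right)\right) - 10077\right) = 3 - \left(\left(-13954 + \left(-4 + 0\right)\right) - 10077\right) = 3 - \left(\left(-13954 - 4\right) - 10077\right) = 3 - \left(-13958 - 10077\right) = 3 - -24035 = 3 + 24035 = 24038$)
$q + A = 24038 - \frac{49165}{9053} = \frac{217566849}{9053}$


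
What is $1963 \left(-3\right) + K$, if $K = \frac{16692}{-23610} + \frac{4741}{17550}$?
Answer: $- \frac{81344018303}{13811850} \approx -5889.4$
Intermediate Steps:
$K = - \frac{6033653}{13811850}$ ($K = 16692 \left(- \frac{1}{23610}\right) + 4741 \cdot \frac{1}{17550} = - \frac{2782}{3935} + \frac{4741}{17550} = - \frac{6033653}{13811850} \approx -0.43685$)
$1963 \left(-3\right) + K = 1963 \left(-3\right) - \frac{6033653}{13811850} = -5889 - \frac{6033653}{13811850} = - \frac{81344018303}{13811850}$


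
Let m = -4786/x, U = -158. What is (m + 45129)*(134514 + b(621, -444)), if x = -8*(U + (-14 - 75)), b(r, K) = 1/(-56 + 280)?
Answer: 1343398520882083/221312 ≈ 6.0702e+9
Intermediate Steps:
b(r, K) = 1/224
x = 1976 (x = -8*(-158 + (-14 - 75)) = -8*(-158 - 89) = -8*(-247) = 1976)
m = -2393/988 (m = -4786/1976 = -4786*1/1976 = -2393/988 ≈ -2.4221)
(m + 45129)*(134514 + b(621, -444)) = (-2393/988 + 45129)*(134514 + 1/224) = (44585059/988)*(30131137/224) = 1343398520882083/221312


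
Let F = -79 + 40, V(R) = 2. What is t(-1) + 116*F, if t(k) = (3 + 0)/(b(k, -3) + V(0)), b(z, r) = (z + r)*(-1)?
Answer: -9047/2 ≈ -4523.5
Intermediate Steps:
b(z, r) = -r - z (b(z, r) = (r + z)*(-1) = -r - z)
t(k) = 3/(5 - k) (t(k) = (3 + 0)/((-1*(-3) - k) + 2) = 3/((3 - k) + 2) = 3/(5 - k))
F = -39
t(-1) + 116*F = -3/(-5 - 1) + 116*(-39) = -3/(-6) - 4524 = -3*(-⅙) - 4524 = ½ - 4524 = -9047/2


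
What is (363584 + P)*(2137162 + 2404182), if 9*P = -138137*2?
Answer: 13605784879808/9 ≈ 1.5118e+12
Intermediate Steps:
P = -276274/9 (P = (-138137*2)/9 = (1/9)*(-276274) = -276274/9 ≈ -30697.)
(363584 + P)*(2137162 + 2404182) = (363584 - 276274/9)*(2137162 + 2404182) = (2995982/9)*4541344 = 13605784879808/9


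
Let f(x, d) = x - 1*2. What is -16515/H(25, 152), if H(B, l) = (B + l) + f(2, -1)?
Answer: -5505/59 ≈ -93.305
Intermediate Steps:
f(x, d) = -2 + x (f(x, d) = x - 2 = -2 + x)
H(B, l) = B + l (H(B, l) = (B + l) + (-2 + 2) = (B + l) + 0 = B + l)
-16515/H(25, 152) = -16515/(25 + 152) = -16515/177 = -16515*1/177 = -5505/59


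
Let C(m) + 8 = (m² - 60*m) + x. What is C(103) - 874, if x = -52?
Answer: 3495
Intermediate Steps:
C(m) = -60 + m² - 60*m (C(m) = -8 + ((m² - 60*m) - 52) = -8 + (-52 + m² - 60*m) = -60 + m² - 60*m)
C(103) - 874 = (-60 + 103² - 60*103) - 874 = (-60 + 10609 - 6180) - 874 = 4369 - 874 = 3495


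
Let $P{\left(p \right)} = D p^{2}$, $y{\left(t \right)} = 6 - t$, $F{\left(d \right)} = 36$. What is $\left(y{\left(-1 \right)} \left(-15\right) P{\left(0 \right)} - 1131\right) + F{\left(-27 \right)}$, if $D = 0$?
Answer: $-1095$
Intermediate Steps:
$P{\left(p \right)} = 0$ ($P{\left(p \right)} = 0 p^{2} = 0$)
$\left(y{\left(-1 \right)} \left(-15\right) P{\left(0 \right)} - 1131\right) + F{\left(-27 \right)} = \left(\left(6 - -1\right) \left(-15\right) 0 - 1131\right) + 36 = \left(\left(6 + 1\right) \left(-15\right) 0 - 1131\right) + 36 = \left(7 \left(-15\right) 0 - 1131\right) + 36 = \left(\left(-105\right) 0 - 1131\right) + 36 = \left(0 - 1131\right) + 36 = -1131 + 36 = -1095$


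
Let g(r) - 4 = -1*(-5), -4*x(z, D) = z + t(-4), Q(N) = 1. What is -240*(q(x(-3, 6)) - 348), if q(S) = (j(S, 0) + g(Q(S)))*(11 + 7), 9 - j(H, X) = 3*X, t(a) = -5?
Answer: 5760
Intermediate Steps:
j(H, X) = 9 - 3*X
x(z, D) = 5/4 - z/4 (x(z, D) = -(z - 5)/4 = -(-5 + z)/4 = 5/4 - z/4)
g(r) = 9 (g(r) = 4 - 1*(-5) = 4 + 5 = 9)
q(S) = 324 (q(S) = ((9 - 3*0) + 9)*(11 + 7) = ((9 + 0) + 9)*18 = (9 + 9)*18 = 18*18 = 324)
-240*(q(x(-3, 6)) - 348) = -240*(324 - 348) = -240*(-24) = 5760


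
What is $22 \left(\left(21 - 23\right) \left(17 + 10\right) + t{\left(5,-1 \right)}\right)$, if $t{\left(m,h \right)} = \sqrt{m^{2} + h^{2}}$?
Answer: $-1188 + 22 \sqrt{26} \approx -1075.8$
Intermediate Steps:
$t{\left(m,h \right)} = \sqrt{h^{2} + m^{2}}$
$22 \left(\left(21 - 23\right) \left(17 + 10\right) + t{\left(5,-1 \right)}\right) = 22 \left(\left(21 - 23\right) \left(17 + 10\right) + \sqrt{\left(-1\right)^{2} + 5^{2}}\right) = 22 \left(\left(-2\right) 27 + \sqrt{1 + 25}\right) = 22 \left(-54 + \sqrt{26}\right) = -1188 + 22 \sqrt{26}$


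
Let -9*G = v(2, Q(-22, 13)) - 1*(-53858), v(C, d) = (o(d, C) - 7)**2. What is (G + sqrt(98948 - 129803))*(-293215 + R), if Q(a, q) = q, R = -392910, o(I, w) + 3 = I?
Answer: 36959495375/9 - 7547375*I*sqrt(255) ≈ 4.1066e+9 - 1.2052e+8*I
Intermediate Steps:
o(I, w) = -3 + I
v(C, d) = (-10 + d)**2 (v(C, d) = ((-3 + d) - 7)**2 = (-10 + d)**2)
G = -53867/9 (G = -((-10 + 13)**2 - 1*(-53858))/9 = -(3**2 + 53858)/9 = -(9 + 53858)/9 = -1/9*53867 = -53867/9 ≈ -5985.2)
(G + sqrt(98948 - 129803))*(-293215 + R) = (-53867/9 + sqrt(98948 - 129803))*(-293215 - 392910) = (-53867/9 + sqrt(-30855))*(-686125) = (-53867/9 + 11*I*sqrt(255))*(-686125) = 36959495375/9 - 7547375*I*sqrt(255)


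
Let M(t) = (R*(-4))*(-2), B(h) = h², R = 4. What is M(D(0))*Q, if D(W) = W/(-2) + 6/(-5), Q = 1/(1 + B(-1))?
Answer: 16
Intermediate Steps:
Q = ½ (Q = 1/(1 + (-1)²) = 1/(1 + 1) = 1/2 = ½ ≈ 0.50000)
D(W) = -6/5 - W/2 (D(W) = W*(-½) + 6*(-⅕) = -W/2 - 6/5 = -6/5 - W/2)
M(t) = 32 (M(t) = (4*(-4))*(-2) = -16*(-2) = 32)
M(D(0))*Q = 32*(½) = 16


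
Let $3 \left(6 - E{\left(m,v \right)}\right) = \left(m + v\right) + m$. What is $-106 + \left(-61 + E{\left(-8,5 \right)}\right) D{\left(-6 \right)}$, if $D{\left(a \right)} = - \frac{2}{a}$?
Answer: $- \frac{1108}{9} \approx -123.11$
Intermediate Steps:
$E{\left(m,v \right)} = 6 - \frac{2 m}{3} - \frac{v}{3}$ ($E{\left(m,v \right)} = 6 - \frac{\left(m + v\right) + m}{3} = 6 - \frac{v + 2 m}{3} = 6 - \left(\frac{v}{3} + \frac{2 m}{3}\right) = 6 - \frac{2 m}{3} - \frac{v}{3}$)
$-106 + \left(-61 + E{\left(-8,5 \right)}\right) D{\left(-6 \right)} = -106 + \left(-61 - - \frac{29}{3}\right) \left(- \frac{2}{-6}\right) = -106 + \left(-61 + \left(6 + \frac{16}{3} - \frac{5}{3}\right)\right) \left(\left(-2\right) \left(- \frac{1}{6}\right)\right) = -106 + \left(-61 + \frac{29}{3}\right) \frac{1}{3} = -106 - \frac{154}{9} = - \frac{1108}{9}$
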